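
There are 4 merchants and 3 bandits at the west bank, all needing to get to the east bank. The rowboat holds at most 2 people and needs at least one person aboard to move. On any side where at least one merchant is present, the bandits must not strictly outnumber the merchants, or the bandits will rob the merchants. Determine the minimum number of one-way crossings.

Counting alone: each trip to the east bank takes at most 2 across and each return brings at least 1 back, so after t trips out (and t−1 returns) at most 2t − (t−1) of the 7 are across; that first reaches 7 at t = 6, so at least 11 crossings are needed.
The plan below uses exactly 11 crossings, so it is optimal:
1. 2 bandits → the east bank.  (the west bank: 4M 1B; the east bank: 0M 2B)
2. 1 bandit ← the west bank.  (the west bank: 4M 2B; the east bank: 0M 1B)
3. 2 bandits → the east bank.  (the west bank: 4M 0B; the east bank: 0M 3B)
4. 1 bandit ← the west bank.  (the west bank: 4M 1B; the east bank: 0M 2B)
5. 2 merchants → the east bank.  (the west bank: 2M 1B; the east bank: 2M 2B)
6. 1 bandit ← the west bank.  (the west bank: 2M 2B; the east bank: 2M 1B)
7. 1 merchant and 1 bandit → the east bank.  (the west bank: 1M 1B; the east bank: 3M 2B)
8. 1 merchant ← the west bank.  (the west bank: 2M 1B; the east bank: 2M 2B)
9. 1 merchant and 1 bandit → the east bank.  (the west bank: 1M 0B; the east bank: 3M 3B)
10. 1 bandit ← the west bank.  (the west bank: 1M 1B; the east bank: 3M 2B)
11. 1 merchant and 1 bandit → the east bank.  (the west bank: 0M 0B; the east bank: 4M 3B)

11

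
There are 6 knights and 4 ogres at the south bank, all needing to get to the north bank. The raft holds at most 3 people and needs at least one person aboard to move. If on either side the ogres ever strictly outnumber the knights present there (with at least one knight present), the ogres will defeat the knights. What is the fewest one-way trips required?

9

Counting alone: each trip to the north bank takes at most 3 across and each return brings at least 1 back, so after t trips out (and t−1 returns) at most 3t − (t−1) of the 10 are across; that first reaches 10 at t = 5, so at least 9 crossings are needed.
The plan below uses exactly 9 crossings, so it is optimal:
1. 2 ogres → the north bank.  (the south bank: 6K 2O; the north bank: 0K 2O)
2. 1 ogre ← the south bank.  (the south bank: 6K 3O; the north bank: 0K 1O)
3. 3 ogres → the north bank.  (the south bank: 6K 0O; the north bank: 0K 4O)
4. 1 ogre ← the south bank.  (the south bank: 6K 1O; the north bank: 0K 3O)
5. 3 knights → the north bank.  (the south bank: 3K 1O; the north bank: 3K 3O)
6. 1 ogre ← the south bank.  (the south bank: 3K 2O; the north bank: 3K 2O)
7. 1 knight and 2 ogres → the north bank.  (the south bank: 2K 0O; the north bank: 4K 4O)
8. 1 ogre ← the south bank.  (the south bank: 2K 1O; the north bank: 4K 3O)
9. 2 knights and 1 ogre → the north bank.  (the south bank: 0K 0O; the north bank: 6K 4O)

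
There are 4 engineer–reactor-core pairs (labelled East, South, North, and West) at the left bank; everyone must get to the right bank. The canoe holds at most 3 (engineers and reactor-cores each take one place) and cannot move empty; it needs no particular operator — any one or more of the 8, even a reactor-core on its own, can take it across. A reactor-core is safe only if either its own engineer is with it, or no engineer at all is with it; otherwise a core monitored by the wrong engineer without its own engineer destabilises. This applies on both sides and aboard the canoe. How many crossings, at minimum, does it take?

9

Counting alone: each trip to the right bank takes at most 3 across and each return brings at least 1 back, so after t trips out (and t−1 returns) at most 3t − (t−1) of the 8 are across; that first reaches 8 at t = 4, so at least 7 crossings are needed.
The safety rule pushes this higher. Following every safe sequence of crossings, the most of the 8 that can be at the right bank as the canoe arrives there on crossing 7 is 7 — never all 8.
So no plan with fewer than 9 crossings exists, and this one achieves 9:
1. engineer East and reactor-core East cross → the right bank.
2. engineer East crosses ← the left bank.
3. engineer East, engineer South, and reactor-core South cross → the right bank.
4. engineer East and reactor-core East cross ← the left bank.
5. engineer East, engineer North, and engineer West cross → the right bank.
6. reactor-core South crosses ← the left bank.
7. reactor-core East and reactor-core South cross → the right bank.
8. reactor-core East crosses ← the left bank.
9. reactor-core East, reactor-core North, and reactor-core West cross → the right bank.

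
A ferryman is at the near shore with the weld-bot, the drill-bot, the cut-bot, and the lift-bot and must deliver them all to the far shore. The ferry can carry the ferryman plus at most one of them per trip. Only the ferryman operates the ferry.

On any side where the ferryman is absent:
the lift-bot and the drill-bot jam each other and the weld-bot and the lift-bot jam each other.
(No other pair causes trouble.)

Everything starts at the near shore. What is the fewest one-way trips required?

9

Counting alone: the ferryman can take at most 1 across per trip to the far shore, so moving all 4 needs at least 4 loaded trips out, with a return between consecutive ones — at least 7 crossings.
The safety rule pushes this higher. Following every safe sequence of crossings, the most of the 4 that can be at the far shore as the ferry arrives there on crossing 7 is 3 — never all 4.
So no plan with fewer than 9 crossings exists, and this one achieves 9:
1. Ferryman goes to the far shore with the lift-bot.
2. Ferryman goes back to the near shore alone.
3. Ferryman goes to the far shore with the weld-bot.
4. Ferryman goes back to the near shore with the lift-bot.
5. Ferryman goes to the far shore with the drill-bot.
6. Ferryman goes back to the near shore alone.
7. Ferryman goes to the far shore with the cut-bot.
8. Ferryman goes back to the near shore alone.
9. Ferryman goes to the far shore with the lift-bot.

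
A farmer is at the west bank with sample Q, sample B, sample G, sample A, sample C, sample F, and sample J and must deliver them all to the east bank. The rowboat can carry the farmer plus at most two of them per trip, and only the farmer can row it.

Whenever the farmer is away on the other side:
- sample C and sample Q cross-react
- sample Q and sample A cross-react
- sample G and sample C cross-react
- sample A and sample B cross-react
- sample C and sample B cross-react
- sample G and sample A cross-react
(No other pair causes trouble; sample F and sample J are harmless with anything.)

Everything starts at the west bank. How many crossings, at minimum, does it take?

Counting alone: the farmer can take at most 2 across per trip to the east bank, so moving all 7 needs at least 4 loaded trips out, with a return between consecutive ones — at least 7 crossings.
The safety rule pushes this higher. Following every safe sequence of crossings, the most of the 7 that can be at the east bank as the rowboat arrives there on crossing 7 is 6 — never all 7.
So no plan with fewer than 9 crossings exists, and this one achieves 9:
1. Farmer goes to the east bank with sample A and sample C.
2. Farmer goes back to the west bank alone.
3. Farmer goes to the east bank with sample Q.
4. Farmer goes back to the west bank with sample A and sample C.
5. Farmer goes to the east bank with sample B and sample G.
6. Farmer goes back to the west bank alone.
7. Farmer goes to the east bank with sample F and sample J.
8. Farmer goes back to the west bank alone.
9. Farmer goes to the east bank with sample A and sample C.

9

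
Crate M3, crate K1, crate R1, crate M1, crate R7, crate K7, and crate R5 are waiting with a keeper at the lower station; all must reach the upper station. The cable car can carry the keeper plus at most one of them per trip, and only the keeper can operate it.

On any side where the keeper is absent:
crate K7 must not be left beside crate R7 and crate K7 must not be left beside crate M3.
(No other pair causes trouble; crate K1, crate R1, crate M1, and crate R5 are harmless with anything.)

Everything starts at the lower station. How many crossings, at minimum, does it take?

15

Counting alone: the keeper can take at most 1 across per trip to the upper station, so moving all 7 needs at least 7 loaded trips out, with a return between consecutive ones — at least 13 crossings.
The safety rule pushes this higher. Following every safe sequence of crossings, the most of the 7 that can be at the upper station as the cable car arrives there on crossing 13 is 6 — never all 7.
So no plan with fewer than 15 crossings exists, and this one achieves 15:
1. Keeper goes to the upper station with crate K7.  [the lower station: crate K1, crate M1, crate M3, crate R1, crate R5, crate R7 | the upper station: crate K7]
2. Keeper goes back to the lower station alone.  [the lower station: crate K1, crate M1, crate M3, crate R1, crate R5, crate R7 | the upper station: crate K7]
3. Keeper goes to the upper station with crate M3.  [the lower station: crate K1, crate M1, crate R1, crate R5, crate R7 | the upper station: crate K7, crate M3]
4. Keeper goes back to the lower station with crate K7.  [the lower station: crate K1, crate K7, crate M1, crate R1, crate R5, crate R7 | the upper station: crate M3]
5. Keeper goes to the upper station with crate R7.  [the lower station: crate K1, crate K7, crate M1, crate R1, crate R5 | the upper station: crate M3, crate R7]
6. Keeper goes back to the lower station alone.  [the lower station: crate K1, crate K7, crate M1, crate R1, crate R5 | the upper station: crate M3, crate R7]
7. Keeper goes to the upper station with crate K1.  [the lower station: crate K7, crate M1, crate R1, crate R5 | the upper station: crate K1, crate M3, crate R7]
8. Keeper goes back to the lower station alone.  [the lower station: crate K7, crate M1, crate R1, crate R5 | the upper station: crate K1, crate M3, crate R7]
9. Keeper goes to the upper station with crate R1.  [the lower station: crate K7, crate M1, crate R5 | the upper station: crate K1, crate M3, crate R1, crate R7]
10. Keeper goes back to the lower station alone.  [the lower station: crate K7, crate M1, crate R5 | the upper station: crate K1, crate M3, crate R1, crate R7]
11. Keeper goes to the upper station with crate M1.  [the lower station: crate K7, crate R5 | the upper station: crate K1, crate M1, crate M3, crate R1, crate R7]
12. Keeper goes back to the lower station alone.  [the lower station: crate K7, crate R5 | the upper station: crate K1, crate M1, crate M3, crate R1, crate R7]
13. Keeper goes to the upper station with crate R5.  [the lower station: crate K7 | the upper station: crate K1, crate M1, crate M3, crate R1, crate R5, crate R7]
14. Keeper goes back to the lower station alone.  [the lower station: crate K7 | the upper station: crate K1, crate M1, crate M3, crate R1, crate R5, crate R7]
15. Keeper goes to the upper station with crate K7.  [the lower station: — | the upper station: crate K1, crate K7, crate M1, crate M3, crate R1, crate R5, crate R7]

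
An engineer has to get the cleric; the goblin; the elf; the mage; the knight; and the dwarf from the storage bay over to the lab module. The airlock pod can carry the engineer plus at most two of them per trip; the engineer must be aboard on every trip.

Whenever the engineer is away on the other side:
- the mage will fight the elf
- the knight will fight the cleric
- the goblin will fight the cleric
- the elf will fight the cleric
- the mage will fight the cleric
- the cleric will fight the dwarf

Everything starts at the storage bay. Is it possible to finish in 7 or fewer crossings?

No

Counting alone: the engineer can take at most 2 across per trip to the lab module, so moving all 6 needs at least 3 loaded trips out, with a return between consecutive ones — at least 5 crossings.
The safety rule pushes this higher. Following every safe sequence of crossings, the most of the 6 that can be at the lab module as the airlock pod arrives there on crossings 5, 7 is 4, 5 respectively — never all 6.
So the move cannot be finished within 7 crossings. (The shortest complete plan takes 9:)
1. Engineer goes to the lab module with the cleric and the elf.  [the storage bay: the dwarf, the goblin, the knight, the mage | the lab module: the cleric, the elf]
2. Engineer goes back to the storage bay with the cleric.  [the storage bay: the cleric, the dwarf, the goblin, the knight, the mage | the lab module: the elf]
3. Engineer goes to the lab module with the cleric and the goblin.  [the storage bay: the dwarf, the knight, the mage | the lab module: the cleric, the elf, the goblin]
4. Engineer goes back to the storage bay with the cleric.  [the storage bay: the cleric, the dwarf, the knight, the mage | the lab module: the elf, the goblin]
5. Engineer goes to the lab module with the cleric and the knight.  [the storage bay: the dwarf, the mage | the lab module: the cleric, the elf, the goblin, the knight]
6. Engineer goes back to the storage bay with the cleric.  [the storage bay: the cleric, the dwarf, the mage | the lab module: the elf, the goblin, the knight]
7. Engineer goes to the lab module with the cleric and the dwarf.  [the storage bay: the mage | the lab module: the cleric, the dwarf, the elf, the goblin, the knight]
8. Engineer goes back to the storage bay with the cleric.  [the storage bay: the cleric, the mage | the lab module: the dwarf, the elf, the goblin, the knight]
9. Engineer goes to the lab module with the cleric and the mage.  [the storage bay: — | the lab module: the cleric, the dwarf, the elf, the goblin, the knight, the mage]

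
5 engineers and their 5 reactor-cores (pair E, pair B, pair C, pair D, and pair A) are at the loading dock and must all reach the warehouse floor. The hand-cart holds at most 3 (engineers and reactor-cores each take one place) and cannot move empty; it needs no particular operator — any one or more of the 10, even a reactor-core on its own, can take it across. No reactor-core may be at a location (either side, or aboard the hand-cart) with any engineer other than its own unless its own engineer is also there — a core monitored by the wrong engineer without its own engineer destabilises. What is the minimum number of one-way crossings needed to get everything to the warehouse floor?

11

Counting alone: each trip to the warehouse floor takes at most 3 across and each return brings at least 1 back, so after t trips out (and t−1 returns) at most 3t − (t−1) of the 10 are across; that first reaches 10 at t = 5, so at least 9 crossings are needed.
The safety rule pushes this higher. Following every safe sequence of crossings, the most of the 10 that can be at the warehouse floor as the hand-cart arrives there on crossing 9 is 9 — never all 10.
So no plan with fewer than 11 crossings exists, and this one achieves 11:
1. engineer E and reactor-core E cross → the warehouse floor.
2. engineer E crosses ← the loading dock.
3. reactor-core B, reactor-core C, and reactor-core D cross → the warehouse floor.
4. reactor-core E crosses ← the loading dock.
5. engineer B, engineer C, and engineer D cross → the warehouse floor.
6. engineer B and reactor-core B cross ← the loading dock.
7. engineer A, engineer B, and engineer E cross → the warehouse floor.
8. reactor-core C crosses ← the loading dock.
9. reactor-core B and reactor-core E cross → the warehouse floor.
10. reactor-core E crosses ← the loading dock.
11. reactor-core A, reactor-core C, and reactor-core E cross → the warehouse floor.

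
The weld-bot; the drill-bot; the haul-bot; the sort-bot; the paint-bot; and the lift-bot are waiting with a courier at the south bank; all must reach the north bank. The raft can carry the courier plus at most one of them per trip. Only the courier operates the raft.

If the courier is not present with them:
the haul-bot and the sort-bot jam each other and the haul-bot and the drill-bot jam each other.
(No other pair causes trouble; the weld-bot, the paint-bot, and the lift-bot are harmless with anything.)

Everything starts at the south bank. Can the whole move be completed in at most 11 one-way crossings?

Counting alone: the courier can take at most 1 across per trip to the north bank, so moving all 6 needs at least 6 loaded trips out, with a return between consecutive ones — at least 11 crossings.
The safety rule pushes this higher. Following every safe sequence of crossings, the most of the 6 that can be at the north bank as the raft arrives there on crossing 11 is 5 — never all 6.
So the move cannot be finished within 11 crossings. (The shortest complete plan takes 13:)
1. Courier goes to the north bank with the haul-bot.
2. Courier goes back to the south bank alone.
3. Courier goes to the north bank with the weld-bot.
4. Courier goes back to the south bank alone.
5. Courier goes to the north bank with the drill-bot.
6. Courier goes back to the south bank with the haul-bot.
7. Courier goes to the north bank with the sort-bot.
8. Courier goes back to the south bank alone.
9. Courier goes to the north bank with the paint-bot.
10. Courier goes back to the south bank alone.
11. Courier goes to the north bank with the lift-bot.
12. Courier goes back to the south bank alone.
13. Courier goes to the north bank with the haul-bot.

No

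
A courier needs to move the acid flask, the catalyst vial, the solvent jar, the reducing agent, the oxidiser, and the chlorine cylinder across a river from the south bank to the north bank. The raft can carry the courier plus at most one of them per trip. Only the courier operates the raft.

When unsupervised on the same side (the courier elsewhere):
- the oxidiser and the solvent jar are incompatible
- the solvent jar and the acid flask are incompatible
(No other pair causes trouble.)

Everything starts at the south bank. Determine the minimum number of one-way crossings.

13

Counting alone: the courier can take at most 1 across per trip to the north bank, so moving all 6 needs at least 6 loaded trips out, with a return between consecutive ones — at least 11 crossings.
The safety rule pushes this higher. Following every safe sequence of crossings, the most of the 6 that can be at the north bank as the raft arrives there on crossing 11 is 5 — never all 6.
So no plan with fewer than 13 crossings exists, and this one achieves 13:
1. Courier goes to the north bank with the solvent jar.  [the south bank: the acid flask, the catalyst vial, the chlorine cylinder, the oxidiser, the reducing agent | the north bank: the solvent jar]
2. Courier goes back to the south bank alone.  [the south bank: the acid flask, the catalyst vial, the chlorine cylinder, the oxidiser, the reducing agent | the north bank: the solvent jar]
3. Courier goes to the north bank with the acid flask.  [the south bank: the catalyst vial, the chlorine cylinder, the oxidiser, the reducing agent | the north bank: the acid flask, the solvent jar]
4. Courier goes back to the south bank with the solvent jar.  [the south bank: the catalyst vial, the chlorine cylinder, the oxidiser, the reducing agent, the solvent jar | the north bank: the acid flask]
5. Courier goes to the north bank with the oxidiser.  [the south bank: the catalyst vial, the chlorine cylinder, the reducing agent, the solvent jar | the north bank: the acid flask, the oxidiser]
6. Courier goes back to the south bank alone.  [the south bank: the catalyst vial, the chlorine cylinder, the reducing agent, the solvent jar | the north bank: the acid flask, the oxidiser]
7. Courier goes to the north bank with the catalyst vial.  [the south bank: the chlorine cylinder, the reducing agent, the solvent jar | the north bank: the acid flask, the catalyst vial, the oxidiser]
8. Courier goes back to the south bank alone.  [the south bank: the chlorine cylinder, the reducing agent, the solvent jar | the north bank: the acid flask, the catalyst vial, the oxidiser]
9. Courier goes to the north bank with the reducing agent.  [the south bank: the chlorine cylinder, the solvent jar | the north bank: the acid flask, the catalyst vial, the oxidiser, the reducing agent]
10. Courier goes back to the south bank alone.  [the south bank: the chlorine cylinder, the solvent jar | the north bank: the acid flask, the catalyst vial, the oxidiser, the reducing agent]
11. Courier goes to the north bank with the chlorine cylinder.  [the south bank: the solvent jar | the north bank: the acid flask, the catalyst vial, the chlorine cylinder, the oxidiser, the reducing agent]
12. Courier goes back to the south bank alone.  [the south bank: the solvent jar | the north bank: the acid flask, the catalyst vial, the chlorine cylinder, the oxidiser, the reducing agent]
13. Courier goes to the north bank with the solvent jar.  [the south bank: — | the north bank: the acid flask, the catalyst vial, the chlorine cylinder, the oxidiser, the reducing agent, the solvent jar]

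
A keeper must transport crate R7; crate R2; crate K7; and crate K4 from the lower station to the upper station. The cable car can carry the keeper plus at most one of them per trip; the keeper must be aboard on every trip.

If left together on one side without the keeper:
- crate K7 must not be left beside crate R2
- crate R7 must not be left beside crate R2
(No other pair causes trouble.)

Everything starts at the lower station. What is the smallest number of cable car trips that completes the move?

9

Counting alone: the keeper can take at most 1 across per trip to the upper station, so moving all 4 needs at least 4 loaded trips out, with a return between consecutive ones — at least 7 crossings.
The safety rule pushes this higher. Following every safe sequence of crossings, the most of the 4 that can be at the upper station as the cable car arrives there on crossing 7 is 3 — never all 4.
So no plan with fewer than 9 crossings exists, and this one achieves 9:
1. Keeper goes to the upper station with crate R2.  [the lower station: crate K4, crate K7, crate R7 | the upper station: crate R2]
2. Keeper goes back to the lower station alone.  [the lower station: crate K4, crate K7, crate R7 | the upper station: crate R2]
3. Keeper goes to the upper station with crate R7.  [the lower station: crate K4, crate K7 | the upper station: crate R2, crate R7]
4. Keeper goes back to the lower station with crate R2.  [the lower station: crate K4, crate K7, crate R2 | the upper station: crate R7]
5. Keeper goes to the upper station with crate K7.  [the lower station: crate K4, crate R2 | the upper station: crate K7, crate R7]
6. Keeper goes back to the lower station alone.  [the lower station: crate K4, crate R2 | the upper station: crate K7, crate R7]
7. Keeper goes to the upper station with crate K4.  [the lower station: crate R2 | the upper station: crate K4, crate K7, crate R7]
8. Keeper goes back to the lower station alone.  [the lower station: crate R2 | the upper station: crate K4, crate K7, crate R7]
9. Keeper goes to the upper station with crate R2.  [the lower station: — | the upper station: crate K4, crate K7, crate R2, crate R7]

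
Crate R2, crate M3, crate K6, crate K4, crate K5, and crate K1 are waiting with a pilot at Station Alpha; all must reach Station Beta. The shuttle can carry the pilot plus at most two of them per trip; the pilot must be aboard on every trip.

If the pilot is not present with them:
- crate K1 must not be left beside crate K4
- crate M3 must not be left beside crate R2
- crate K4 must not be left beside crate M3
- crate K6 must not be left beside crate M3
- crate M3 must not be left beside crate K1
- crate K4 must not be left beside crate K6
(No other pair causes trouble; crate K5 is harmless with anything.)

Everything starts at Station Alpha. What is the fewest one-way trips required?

Counting alone: the pilot can take at most 2 across per trip to Station Beta, so moving all 6 needs at least 3 loaded trips out, with a return between consecutive ones — at least 5 crossings.
The safety rule pushes this higher. Following every safe sequence of crossings, the most of the 6 that can be at Station Beta as the shuttle arrives there on crossings 5, 7 is 4, 5 respectively — never all 6.
So no plan with fewer than 9 crossings exists, and this one achieves 9:
1. Pilot goes to Station Beta with crate K4 and crate M3.
2. Pilot goes back to Station Alpha with crate M3.
3. Pilot goes to Station Beta with crate M3 and crate R2.
4. Pilot goes back to Station Alpha with crate M3.
5. Pilot goes to Station Beta with crate K5 and crate M3.
6. Pilot goes back to Station Alpha with crate M3.
7. Pilot goes to Station Beta with crate K1 and crate K6.
8. Pilot goes back to Station Alpha with crate K4.
9. Pilot goes to Station Beta with crate K4 and crate M3.

9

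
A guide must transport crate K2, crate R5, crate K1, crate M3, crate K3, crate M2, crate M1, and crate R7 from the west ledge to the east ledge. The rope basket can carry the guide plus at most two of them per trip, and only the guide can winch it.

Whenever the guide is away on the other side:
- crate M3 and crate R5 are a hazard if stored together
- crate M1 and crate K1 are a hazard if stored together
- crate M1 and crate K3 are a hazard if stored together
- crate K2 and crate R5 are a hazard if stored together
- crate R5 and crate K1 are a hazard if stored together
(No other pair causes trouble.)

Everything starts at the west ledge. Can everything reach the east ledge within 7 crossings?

Counting alone: the guide can take at most 2 across per trip to the east ledge, so moving all 8 needs at least 4 loaded trips out, with a return between consecutive ones — at least 7 crossings.
The safety rule pushes this higher. Following every safe sequence of crossings, the most of the 8 that can be at the east ledge as the rope basket arrives there on crossing 7 is 7 — never all 8.
So the move cannot be finished within 7 crossings. (The shortest complete plan takes 9:)
1. Guide goes to the east ledge with crate M1 and crate R5.
2. Guide goes back to the west ledge alone.
3. Guide goes to the east ledge with crate K1 and crate K2.
4. Guide goes back to the west ledge with crate M1 and crate R5.
5. Guide goes to the east ledge with crate K3 and crate M3.
6. Guide goes back to the west ledge alone.
7. Guide goes to the east ledge with crate M2 and crate R7.
8. Guide goes back to the west ledge alone.
9. Guide goes to the east ledge with crate M1 and crate R5.

No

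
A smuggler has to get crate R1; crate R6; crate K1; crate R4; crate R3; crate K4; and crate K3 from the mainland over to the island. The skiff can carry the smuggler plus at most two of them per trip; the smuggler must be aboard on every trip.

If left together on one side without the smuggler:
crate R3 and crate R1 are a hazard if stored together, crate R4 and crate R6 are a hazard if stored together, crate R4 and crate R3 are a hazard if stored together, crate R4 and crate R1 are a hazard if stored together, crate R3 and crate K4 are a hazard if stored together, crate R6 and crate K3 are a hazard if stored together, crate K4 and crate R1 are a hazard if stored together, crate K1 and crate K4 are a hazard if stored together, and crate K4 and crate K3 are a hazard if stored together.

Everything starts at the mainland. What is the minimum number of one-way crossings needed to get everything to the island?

Whatever the first load, the items left behind include a forbidden pair without the smuggler. No opening move is safe, so no plan exists.

impossible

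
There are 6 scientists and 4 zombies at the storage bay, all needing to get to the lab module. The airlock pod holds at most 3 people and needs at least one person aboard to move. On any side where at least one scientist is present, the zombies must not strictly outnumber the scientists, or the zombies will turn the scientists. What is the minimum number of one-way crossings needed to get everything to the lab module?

Counting alone: each trip to the lab module takes at most 3 across and each return brings at least 1 back, so after t trips out (and t−1 returns) at most 3t − (t−1) of the 10 are across; that first reaches 10 at t = 5, so at least 9 crossings are needed.
The plan below uses exactly 9 crossings, so it is optimal:
1. 2 zombies → the lab module.  (the storage bay: 6S 2Z; the lab module: 0S 2Z)
2. 1 zombie ← the storage bay.  (the storage bay: 6S 3Z; the lab module: 0S 1Z)
3. 3 zombies → the lab module.  (the storage bay: 6S 0Z; the lab module: 0S 4Z)
4. 1 zombie ← the storage bay.  (the storage bay: 6S 1Z; the lab module: 0S 3Z)
5. 3 scientists → the lab module.  (the storage bay: 3S 1Z; the lab module: 3S 3Z)
6. 1 zombie ← the storage bay.  (the storage bay: 3S 2Z; the lab module: 3S 2Z)
7. 1 scientist and 2 zombies → the lab module.  (the storage bay: 2S 0Z; the lab module: 4S 4Z)
8. 1 zombie ← the storage bay.  (the storage bay: 2S 1Z; the lab module: 4S 3Z)
9. 2 scientists and 1 zombie → the lab module.  (the storage bay: 0S 0Z; the lab module: 6S 4Z)

9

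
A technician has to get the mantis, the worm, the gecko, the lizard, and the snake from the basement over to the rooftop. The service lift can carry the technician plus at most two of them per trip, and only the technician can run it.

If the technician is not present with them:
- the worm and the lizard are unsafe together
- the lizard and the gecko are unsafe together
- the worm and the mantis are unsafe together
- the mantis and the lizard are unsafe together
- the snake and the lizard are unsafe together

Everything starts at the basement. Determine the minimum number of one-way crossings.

Counting alone: the technician can take at most 2 across per trip to the rooftop, so moving all 5 needs at least 3 loaded trips out, with a return between consecutive ones — at least 5 crossings.
The safety rule pushes this higher. Following every safe sequence of crossings, the most of the 5 that can be at the rooftop as the service lift arrives there on crossing 5 is 4 — never all 5.
So no plan with fewer than 7 crossings exists, and this one achieves 7:
1. Technician goes to the rooftop with the lizard and the mantis.
2. Technician goes back to the basement with the mantis.
3. Technician goes to the rooftop with the gecko and the mantis.
4. Technician goes back to the basement with the lizard.
5. Technician goes to the rooftop with the snake and the worm.
6. Technician goes back to the basement with the mantis.
7. Technician goes to the rooftop with the lizard and the mantis.

7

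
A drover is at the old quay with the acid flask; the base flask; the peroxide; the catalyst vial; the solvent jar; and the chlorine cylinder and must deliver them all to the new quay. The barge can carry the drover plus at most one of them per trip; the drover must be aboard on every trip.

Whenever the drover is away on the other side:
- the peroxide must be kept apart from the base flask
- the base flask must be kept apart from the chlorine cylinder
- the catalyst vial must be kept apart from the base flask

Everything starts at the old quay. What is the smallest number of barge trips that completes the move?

Following every safe sequence of crossings from the start, the most of the 6 that can be at the new quay as the barge arrives there on crossings 1, 3, 5, 7 is 1, 2, 3, 4 respectively; the best ever achieved is 4 of 6.
From crossing 9 on, no configuration arises that was not already reachable earlier: only 36 distinct safe configurations (who is on which side, and where the barge is) can ever be reached, none of them has everyone across, and every continuation just revisits them. So no valid plan exists.

impossible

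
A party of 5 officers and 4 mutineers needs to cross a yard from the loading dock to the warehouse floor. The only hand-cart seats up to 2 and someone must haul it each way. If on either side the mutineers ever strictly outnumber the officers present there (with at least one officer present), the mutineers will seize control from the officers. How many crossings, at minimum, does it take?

Counting alone: each trip to the warehouse floor takes at most 2 across and each return brings at least 1 back, so after t trips out (and t−1 returns) at most 2t − (t−1) of the 9 are across; that first reaches 9 at t = 8, so at least 15 crossings are needed.
The plan below uses exactly 15 crossings, so it is optimal:
1. 2 mutineers → the warehouse floor.  (the loading dock: 5O 2M; the warehouse floor: 0O 2M)
2. 1 mutineer ← the loading dock.  (the loading dock: 5O 3M; the warehouse floor: 0O 1M)
3. 2 mutineers → the warehouse floor.  (the loading dock: 5O 1M; the warehouse floor: 0O 3M)
4. 1 mutineer ← the loading dock.  (the loading dock: 5O 2M; the warehouse floor: 0O 2M)
5. 2 officers → the warehouse floor.  (the loading dock: 3O 2M; the warehouse floor: 2O 2M)
6. 1 mutineer ← the loading dock.  (the loading dock: 3O 3M; the warehouse floor: 2O 1M)
7. 1 officer and 1 mutineer → the warehouse floor.  (the loading dock: 2O 2M; the warehouse floor: 3O 2M)
8. 1 officer ← the loading dock.  (the loading dock: 3O 2M; the warehouse floor: 2O 2M)
9. 1 officer and 1 mutineer → the warehouse floor.  (the loading dock: 2O 1M; the warehouse floor: 3O 3M)
10. 1 mutineer ← the loading dock.  (the loading dock: 2O 2M; the warehouse floor: 3O 2M)
11. 1 officer and 1 mutineer → the warehouse floor.  (the loading dock: 1O 1M; the warehouse floor: 4O 3M)
12. 1 officer ← the loading dock.  (the loading dock: 2O 1M; the warehouse floor: 3O 3M)
13. 1 officer and 1 mutineer → the warehouse floor.  (the loading dock: 1O 0M; the warehouse floor: 4O 4M)
14. 1 mutineer ← the loading dock.  (the loading dock: 1O 1M; the warehouse floor: 4O 3M)
15. 1 officer and 1 mutineer → the warehouse floor.  (the loading dock: 0O 0M; the warehouse floor: 5O 4M)

15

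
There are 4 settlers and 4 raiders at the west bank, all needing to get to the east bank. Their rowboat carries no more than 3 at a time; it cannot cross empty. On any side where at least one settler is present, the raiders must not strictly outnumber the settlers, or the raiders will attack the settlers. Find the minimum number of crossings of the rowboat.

9

Counting alone: each trip to the east bank takes at most 3 across and each return brings at least 1 back, so after t trips out (and t−1 returns) at most 3t − (t−1) of the 8 are across; that first reaches 8 at t = 4, so at least 7 crossings are needed.
The safety rule pushes this higher. Following every safe sequence of crossings, the most of the 8 that can be at the east bank as the rowboat arrives there on crossing 7 is 7 — never all 8.
So no plan with fewer than 9 crossings exists, and this one achieves 9:
1. 2 raiders → the east bank.  (the west bank: 4S 2R; the east bank: 0S 2R)
2. 1 raider ← the west bank.  (the west bank: 4S 3R; the east bank: 0S 1R)
3. 3 raiders → the east bank.  (the west bank: 4S 0R; the east bank: 0S 4R)
4. 1 raider ← the west bank.  (the west bank: 4S 1R; the east bank: 0S 3R)
5. 3 settlers → the east bank.  (the west bank: 1S 1R; the east bank: 3S 3R)
6. 1 settler and 1 raider ← the west bank.  (the west bank: 2S 2R; the east bank: 2S 2R)
7. 2 settlers → the east bank.  (the west bank: 0S 2R; the east bank: 4S 2R)
8. 1 raider ← the west bank.  (the west bank: 0S 3R; the east bank: 4S 1R)
9. 3 raiders → the east bank.  (the west bank: 0S 0R; the east bank: 4S 4R)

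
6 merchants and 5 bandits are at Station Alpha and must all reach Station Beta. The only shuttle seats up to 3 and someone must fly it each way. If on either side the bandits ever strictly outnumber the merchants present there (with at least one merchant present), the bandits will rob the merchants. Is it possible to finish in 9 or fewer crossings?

Yes

Yes — this plan uses 9 crossings (≤ 9):
1. 3 bandits → Station Beta.  (Station Alpha: 6M 2B; Station Beta: 0M 3B)
2. 1 bandit ← Station Alpha.  (Station Alpha: 6M 3B; Station Beta: 0M 2B)
3. 3 merchants → Station Beta.  (Station Alpha: 3M 3B; Station Beta: 3M 2B)
4. 1 merchant ← Station Alpha.  (Station Alpha: 4M 3B; Station Beta: 2M 2B)
5. 2 merchants and 1 bandit → Station Beta.  (Station Alpha: 2M 2B; Station Beta: 4M 3B)
6. 1 merchant ← Station Alpha.  (Station Alpha: 3M 2B; Station Beta: 3M 3B)
7. 2 merchants and 1 bandit → Station Beta.  (Station Alpha: 1M 1B; Station Beta: 5M 4B)
8. 1 merchant ← Station Alpha.  (Station Alpha: 2M 1B; Station Beta: 4M 4B)
9. 2 merchants and 1 bandit → Station Beta.  (Station Alpha: 0M 0B; Station Beta: 6M 5B)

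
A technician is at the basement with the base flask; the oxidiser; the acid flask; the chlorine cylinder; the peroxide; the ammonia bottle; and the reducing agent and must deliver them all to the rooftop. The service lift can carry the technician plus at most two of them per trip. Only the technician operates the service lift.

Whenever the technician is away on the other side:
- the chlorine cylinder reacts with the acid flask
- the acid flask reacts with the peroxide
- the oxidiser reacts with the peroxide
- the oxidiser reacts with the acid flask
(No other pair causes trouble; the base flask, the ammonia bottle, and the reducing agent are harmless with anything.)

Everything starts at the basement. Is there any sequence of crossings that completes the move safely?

Yes

1. Technician goes to the rooftop with the acid flask and the oxidiser.  [the basement: the ammonia bottle, the base flask, the chlorine cylinder, the peroxide, the reducing agent | the rooftop: the acid flask, the oxidiser]
2. Technician goes back to the basement with the oxidiser.  [the basement: the ammonia bottle, the base flask, the chlorine cylinder, the oxidiser, the peroxide, the reducing agent | the rooftop: the acid flask]
3. Technician goes to the rooftop with the base flask and the oxidiser.  [the basement: the ammonia bottle, the chlorine cylinder, the peroxide, the reducing agent | the rooftop: the acid flask, the base flask, the oxidiser]
4. Technician goes back to the basement with the oxidiser.  [the basement: the ammonia bottle, the chlorine cylinder, the oxidiser, the peroxide, the reducing agent | the rooftop: the acid flask, the base flask]
5. Technician goes to the rooftop with the chlorine cylinder and the oxidiser.  [the basement: the ammonia bottle, the peroxide, the reducing agent | the rooftop: the acid flask, the base flask, the chlorine cylinder, the oxidiser]
6. Technician goes back to the basement with the acid flask.  [the basement: the acid flask, the ammonia bottle, the peroxide, the reducing agent | the rooftop: the base flask, the chlorine cylinder, the oxidiser]
7. Technician goes to the rooftop with the acid flask and the ammonia bottle.  [the basement: the peroxide, the reducing agent | the rooftop: the acid flask, the ammonia bottle, the base flask, the chlorine cylinder, the oxidiser]
8. Technician goes back to the basement with the acid flask.  [the basement: the acid flask, the peroxide, the reducing agent | the rooftop: the ammonia bottle, the base flask, the chlorine cylinder, the oxidiser]
9. Technician goes to the rooftop with the acid flask and the reducing agent.  [the basement: the peroxide | the rooftop: the acid flask, the ammonia bottle, the base flask, the chlorine cylinder, the oxidiser, the reducing agent]
10. Technician goes back to the basement with the acid flask.  [the basement: the acid flask, the peroxide | the rooftop: the ammonia bottle, the base flask, the chlorine cylinder, the oxidiser, the reducing agent]
11. Technician goes to the rooftop with the acid flask and the peroxide.  [the basement: — | the rooftop: the acid flask, the ammonia bottle, the base flask, the chlorine cylinder, the oxidiser, the peroxide, the reducing agent]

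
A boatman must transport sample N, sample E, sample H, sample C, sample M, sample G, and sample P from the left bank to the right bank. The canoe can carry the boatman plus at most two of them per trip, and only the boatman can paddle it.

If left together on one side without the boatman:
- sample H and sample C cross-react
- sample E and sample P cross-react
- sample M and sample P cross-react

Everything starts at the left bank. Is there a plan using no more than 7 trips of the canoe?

Yes

Yes — this plan uses 7 crossings (≤ 7):
1. Boatman goes to the right bank with sample H and sample P.
2. Boatman goes back to the left bank alone.
3. Boatman goes to the right bank with sample E and sample N.
4. Boatman goes back to the left bank with sample P.
5. Boatman goes to the right bank with sample G and sample M.
6. Boatman goes back to the left bank alone.
7. Boatman goes to the right bank with sample C and sample P.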